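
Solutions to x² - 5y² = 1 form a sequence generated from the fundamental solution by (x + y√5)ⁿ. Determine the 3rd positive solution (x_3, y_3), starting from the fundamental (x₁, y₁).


Step 1: Find the fundamental solution (x₁, y₁) of x² - 5y² = 1.
  Expand √5 as a continued fraction. a₀ = ⌊√5⌋ = 2; iterate m_{k+1} = d_k·a_k − m_k, d_{k+1} = (5 − m_{k+1}²)/d_k, a_{k+1} = ⌊(a₀ + m_{k+1})/d_{k+1}⌋ (starting m₀ = 0, d₀ = 1), with convergents p_k = a_k·p_{k-1} + p_{k-2}, q_k = a_k·q_{k-1} + q_{k-2} (p₋₁ = 1, q₋₁ = 0):
  k = 0: a₀ = 2; p₀/q₀ = 2/1; p₀² − 5·q₀² = 4 − 5 = -1.
  k = 1: m = 2, d = 1, a = ⌊(2 + 2)/1⌋ = 4; p/q = (4·2 + 1)/(4·1 + 0) = 9/4; p² − 5·q² = 81 − 80 = 1.
  The first convergent with p² − 5·q² = 1 gives the fundamental solution (x₁, y₁) = (9, 4).
Step 2: Apply the recurrence (x_{n+1}, y_{n+1}) = (x₁x_n + 5y₁y_n, x₁y_n + y₁x_n) repeatedly.
  From (x_1, y_1) = (9, 4): x_2 = 9·9 + 5·4·4 = 161; y_2 = 9·4 + 4·9 = 72.
  From (x_2, y_2) = (161, 72): x_3 = 9·161 + 5·4·72 = 2889; y_3 = 9·72 + 4·161 = 1292.
Step 3: Verify x_3² - 5·y_3² = 8346321 - 8346320 = 1 (should be 1). ✓

(x_1, y_1) = (9, 4); (x_3, y_3) = (2889, 1292).


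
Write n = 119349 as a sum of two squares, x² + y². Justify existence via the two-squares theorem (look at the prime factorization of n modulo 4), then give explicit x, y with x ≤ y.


Step 1: Factor n = 119349 = 3^2 · 89 · 149.
Step 2: Check the mod-4 condition on each prime factor: 3 ≡ 3 (mod 4), exponent 2 (must be even); 89 ≡ 1 (mod 4), exponent 1; 149 ≡ 1 (mod 4), exponent 1.
All primes ≡ 3 (mod 4) appear to even exponent (or don't appear), so by the two-squares theorem n IS expressible as a sum of two squares.
Step 3: Build a representation. Group n = k² · m with k = 3 and m = 89 · 149 = 13261 (a product of primes ≡ 1 (mod 4)); a representation of m scales to one of n via (k·x)² + (k·y)² = k²(x² + y²). Each prime p ≡ 1 (mod 4) is itself a sum of two squares; find a² by testing p − a² for a perfect square:
  89: 89 − 1² = 88, 89 − 2² = 85, 89 − 3² = 80, 89 − 4² = 73, 89 − 5² = 64 = 8² ⇒ 89 = 5² + 8².
  149: 149 − 1² = 148, 149 − 2² = 145, 149 − 3² = 140, 149 − 4² = 133, 149 − 5² = 124, 149 − 6² = 113, 149 − 7² = 100 = 10² ⇒ 149 = 7² + 10².
  Combine using the Brahmagupta–Fibonacci identity (a² + b²)(c² + d²) = (ac − bd)² + (ad + bc)² = (ac + bd)² + (ad − bc)²:
  89 · 149 = 13261: from (5² + 8²)(7² + 10²), take (5·7 − 8·10, 5·10 + 8·7) = (35 − 80, 50 + 56) = (-45, 106); dropping signs (only squares matter) gives (45, 106); check 45² + 106² = 2025 + 11236 = 13261 ✓.
  Scale by k = 3: (3·45, 3·106) = (135, 318).
Step 4: Order so x ≤ y and verify: 135² + 318² = 18225 + 101124 = 119349 = n. ✓

n = 119349 = 135² + 318² (one valid representation with x ≤ y).


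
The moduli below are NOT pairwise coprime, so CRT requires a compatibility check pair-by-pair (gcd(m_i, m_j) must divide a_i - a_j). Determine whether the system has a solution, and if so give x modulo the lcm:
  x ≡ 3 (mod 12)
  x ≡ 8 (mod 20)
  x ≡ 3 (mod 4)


Moduli 12, 20, 4 are not pairwise coprime, so CRT works modulo lcm(m_i) when all pairwise compatibility conditions hold.
Pairwise compatibility: gcd(m_i, m_j) must divide a_i - a_j for every pair.
Merge one congruence at a time:
  Start: x ≡ 3 (mod 12).
  Combine with x ≡ 8 (mod 20): gcd(12, 20) = 4, and 8 - 3 = 5 is NOT divisible by 4.
    ⇒ system is inconsistent (no integer solution).

No solution (the system is inconsistent).


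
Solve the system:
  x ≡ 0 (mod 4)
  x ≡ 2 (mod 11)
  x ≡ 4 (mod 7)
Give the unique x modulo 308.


Moduli 4, 11, 7 are pairwise coprime; by CRT there is a unique solution modulo M = 4 · 11 · 7 = 308.
Solve pairwise, accumulating the modulus:
  Start with x ≡ 0 (mod 4).
  Combine with x ≡ 2 (mod 11): since gcd(4, 11) = 1, we get a unique residue mod 44.
    Write x = 0 + 4·t and substitute into x ≡ 2 (mod 11): 4·t ≡ 2 − 0 = 2 (mod 11).
    The inverse of 4 mod 11 is 3 (since 4·3 = 12 = 1·11 + 1), so t ≡ 3·2 = 6 ≡ 6 (mod 11).
    Then x = 0 + 4·6 = 24, valid modulo lcm(4, 11) = 44: x ≡ 24 (mod 44).
  Combine with x ≡ 4 (mod 7): since gcd(44, 7) = 1, we get a unique residue mod 308.
    Write x = 24 + 44·t and substitute into x ≡ 4 (mod 7): 44·t ≡ 4 − 24 = -20 (mod 7).
    Reduce coefficients mod 7: 2·t ≡ 1 (mod 7).
    The inverse of 2 mod 7 is 4 (since 2·4 = 8 = 1·7 + 1), so t ≡ 4·1 = 4 ≡ 4 (mod 7).
    Then x = 24 + 44·4 = 200, valid modulo lcm(44, 7) = 308: x ≡ 200 (mod 308).
Verify: 200 mod 4 = 0 ✓, 200 mod 11 = 2 ✓, 200 mod 7 = 4 ✓.

x ≡ 200 (mod 308).


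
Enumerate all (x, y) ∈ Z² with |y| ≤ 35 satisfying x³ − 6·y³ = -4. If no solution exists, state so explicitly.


The equation is x³ - 6y³ = -4. For fixed y, x³ = 6·y³ − 4, so a solution requires the RHS to be a perfect cube.
Strategy: iterate y from -35 to 35, compute RHS = 6·y³ − 4, and check whether it is a (positive or negative) perfect cube.
Check small values of y:
  y = 0: RHS = -4 is not a perfect cube.
  y = 1: RHS = 2 is not a perfect cube.
  y = -1: RHS = -10 is not a perfect cube.
  y = 2: RHS = 44 is not a perfect cube.
  y = -2: RHS = -52 is not a perfect cube.
  y = 3: RHS = 158 is not a perfect cube.
  y = -3: RHS = -166 is not a perfect cube.
Continuing the search up to |y| = 35 finds no solutions either.
No (x, y) in the scanned range satisfies the equation.

No integer solutions with |y| ≤ 35.


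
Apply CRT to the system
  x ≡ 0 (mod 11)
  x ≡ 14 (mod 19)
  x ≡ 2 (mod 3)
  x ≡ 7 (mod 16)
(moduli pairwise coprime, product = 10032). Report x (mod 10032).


Product of moduli M = 11 · 19 · 3 · 16 = 10032.
Merge one congruence at a time:
  Start: x ≡ 0 (mod 11).
  Combine with x ≡ 14 (mod 19); new modulus lcm = 209.
    Write x = 0 + 11·t and substitute into x ≡ 14 (mod 19): 11·t ≡ 14 − 0 = 14 (mod 19).
    The inverse of 11 mod 19 is 7 (since 11·7 = 77 = 4·19 + 1), so t ≡ 7·14 = 98 ≡ 3 (mod 19).
    Then x = 0 + 11·3 = 33, valid modulo lcm(11, 19) = 209: x ≡ 33 (mod 209).
  Combine with x ≡ 2 (mod 3); new modulus lcm = 627.
    Write x = 33 + 209·t and substitute into x ≡ 2 (mod 3): 209·t ≡ 2 − 33 = -31 (mod 3).
    Reduce coefficients mod 3: 2·t ≡ 2 (mod 3).
    The inverse of 2 mod 3 is 2 (since 2·2 = 4 = 1·3 + 1), so t ≡ 2·2 = 4 ≡ 1 (mod 3).
    Then x = 33 + 209·1 = 242, valid modulo lcm(209, 3) = 627: x ≡ 242 (mod 627).
  Combine with x ≡ 7 (mod 16); new modulus lcm = 10032.
    Write x = 242 + 627·t and substitute into x ≡ 7 (mod 16): 627·t ≡ 7 − 242 = -235 (mod 16).
    Reduce coefficients mod 16: 3·t ≡ 5 (mod 16).
    The inverse of 3 mod 16 is 11 (since 3·11 = 33 = 2·16 + 1), so t ≡ 11·5 = 55 ≡ 7 (mod 16).
    Then x = 242 + 627·7 = 4631, valid modulo lcm(627, 16) = 10032: x ≡ 4631 (mod 10032).
Verify against each original: 4631 mod 11 = 0, 4631 mod 19 = 14, 4631 mod 3 = 2, 4631 mod 16 = 7.

x ≡ 4631 (mod 10032).


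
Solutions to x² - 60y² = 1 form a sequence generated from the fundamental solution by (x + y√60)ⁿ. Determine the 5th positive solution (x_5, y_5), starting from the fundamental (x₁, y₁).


Step 1: Find the fundamental solution (x₁, y₁) of x² - 60y² = 1.
  Expand √60 as a continued fraction. a₀ = ⌊√60⌋ = 7; iterate m_{k+1} = d_k·a_k − m_k, d_{k+1} = (60 − m_{k+1}²)/d_k, a_{k+1} = ⌊(a₀ + m_{k+1})/d_{k+1}⌋ (starting m₀ = 0, d₀ = 1), with convergents p_k = a_k·p_{k-1} + p_{k-2}, q_k = a_k·q_{k-1} + q_{k-2} (p₋₁ = 1, q₋₁ = 0):
  k = 0: a₀ = 7; p₀/q₀ = 7/1; p₀² − 60·q₀² = 49 − 60 = -11.
  k = 1: m = 7, d = 11, a = ⌊(7 + 7)/11⌋ = 1; p/q = (1·7 + 1)/(1·1 + 0) = 8/1; p² − 60·q² = 64 − 60 = 4.
  k = 2: m = 4, d = 4, a = ⌊(7 + 4)/4⌋ = 2; p/q = (2·8 + 7)/(2·1 + 1) = 23/3; p² − 60·q² = 529 − 540 = -11.
  k = 3: m = 4, d = 11, a = ⌊(7 + 4)/11⌋ = 1; p/q = (1·23 + 8)/(1·3 + 1) = 31/4; p² − 60·q² = 961 − 960 = 1.
  The first convergent with p² − 60·q² = 1 gives the fundamental solution (x₁, y₁) = (31, 4).
Step 2: Apply the recurrence (x_{n+1}, y_{n+1}) = (x₁x_n + 60y₁y_n, x₁y_n + y₁x_n) repeatedly.
  From (x_1, y_1) = (31, 4): x_2 = 31·31 + 60·4·4 = 1921; y_2 = 31·4 + 4·31 = 248.
  From (x_2, y_2) = (1921, 248): x_3 = 31·1921 + 60·4·248 = 119071; y_3 = 31·248 + 4·1921 = 15372.
  From (x_3, y_3) = (119071, 15372): x_4 = 31·119071 + 60·4·15372 = 7380481; y_4 = 31·15372 + 4·119071 = 952816.
  From (x_4, y_4) = (7380481, 952816): x_5 = 31·7380481 + 60·4·952816 = 457470751; y_5 = 31·952816 + 4·7380481 = 59059220.
Step 3: Verify x_5² - 60·y_5² = 209279488020504001 - 209279488020504000 = 1 (should be 1). ✓

(x_1, y_1) = (31, 4); (x_5, y_5) = (457470751, 59059220).


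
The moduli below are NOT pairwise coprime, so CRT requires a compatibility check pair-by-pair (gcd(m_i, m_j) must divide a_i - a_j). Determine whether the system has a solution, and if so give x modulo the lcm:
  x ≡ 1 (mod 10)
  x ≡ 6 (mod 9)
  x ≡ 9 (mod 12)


Moduli 10, 9, 12 are not pairwise coprime, so CRT works modulo lcm(m_i) when all pairwise compatibility conditions hold.
Pairwise compatibility: gcd(m_i, m_j) must divide a_i - a_j for every pair.
Merge one congruence at a time:
  Start: x ≡ 1 (mod 10).
  Combine with x ≡ 6 (mod 9): gcd(10, 9) = 1; 6 - 1 = 5, which IS divisible by 1, so compatible.
    Write x = 1 + 10·t and substitute into x ≡ 6 (mod 9): 10·t ≡ 6 − 1 = 5 (mod 9).
    Reduce coefficients mod 9: 1·t ≡ 5 (mod 9).
    So t ≡ 5 (mod 9).
    Then x = 1 + 10·5 = 51, valid modulo lcm(10, 9) = 90: x ≡ 51 (mod 90).
  Combine with x ≡ 9 (mod 12): gcd(90, 12) = 6; 9 - 51 = -42, which IS divisible by 6, so compatible.
    Write x = 51 + 90·t and substitute into x ≡ 9 (mod 12): 90·t ≡ 9 − 51 = -42 (mod 12).
    Divide the congruence (and modulus) by g = 6: 15·t ≡ -7 (mod 2).
    Reduce coefficients mod 2: 1·t ≡ 1 (mod 2).
    So t ≡ 1 (mod 2).
    Then x = 51 + 90·1 = 141, valid modulo lcm(90, 12) = 180: x ≡ 141 (mod 180).
Verify: 141 mod 10 = 1, 141 mod 9 = 6, 141 mod 12 = 9.

x ≡ 141 (mod 180).


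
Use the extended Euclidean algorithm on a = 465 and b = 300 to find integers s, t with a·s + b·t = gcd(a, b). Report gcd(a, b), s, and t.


Euclidean algorithm on (465, 300) — divide until remainder is 0:
  465 = 1 · 300 + 165
  300 = 1 · 165 + 135
  165 = 1 · 135 + 30
  135 = 4 · 30 + 15
  30 = 2 · 15 + 0
gcd(465, 300) = 15.
Track Bezout coefficients alongside the remainders: start with r₀ = 465 = a·1 + b·0 (s = 1, t = 0) and r₁ = 300 = a·0 + b·1 (s = 0, t = 1); each new remainder r_{k+1} = r_{k-1} − q_k·r_k inherits s_{k+1} = s_{k-1} − q_k·s_k, t_{k+1} = t_{k-1} − q_k·t_k, so r_k = a·s_k + b·t_k at every step:
  q = 1: r = 165, s = 1 − 1·0 = 1, t = 0 − 1·1 = -1  (check: 465·1 + 300·(-1) = 165)
  q = 1: r = 135, s = 0 − 1·1 = -1, t = 1 − 1·(-1) = 2  (check: 465·(-1) + 300·2 = 135)
  q = 1: r = 30, s = 1 − 1·(-1) = 2, t = -1 − 1·2 = -3  (check: 465·2 + 300·(-3) = 30)
  q = 4: r = 15, s = -1 − 4·2 = -9, t = 2 − 4·(-3) = 14  (check: 465·(-9) + 300·14 = 15)
The row with r = 15 (the gcd) gives the Bezout coefficients s = -9, t = 14.
Result: 465 · (-9) + 300 · (14) = 15.

gcd(465, 300) = 15; s = -9, t = 14 (check: 465·(-9) + 300·14 = 15).


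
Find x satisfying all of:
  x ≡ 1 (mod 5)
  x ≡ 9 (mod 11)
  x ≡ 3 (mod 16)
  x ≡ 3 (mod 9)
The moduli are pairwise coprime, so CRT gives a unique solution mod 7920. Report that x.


Product of moduli M = 5 · 11 · 16 · 9 = 7920.
Merge one congruence at a time:
  Start: x ≡ 1 (mod 5).
  Combine with x ≡ 9 (mod 11); new modulus lcm = 55.
    Write x = 1 + 5·t and substitute into x ≡ 9 (mod 11): 5·t ≡ 9 − 1 = 8 (mod 11).
    The inverse of 5 mod 11 is 9 (since 5·9 = 45 = 4·11 + 1), so t ≡ 9·8 = 72 ≡ 6 (mod 11).
    Then x = 1 + 5·6 = 31, valid modulo lcm(5, 11) = 55: x ≡ 31 (mod 55).
  Combine with x ≡ 3 (mod 16); new modulus lcm = 880.
    Write x = 31 + 55·t and substitute into x ≡ 3 (mod 16): 55·t ≡ 3 − 31 = -28 (mod 16).
    Reduce coefficients mod 16: 7·t ≡ 4 (mod 16).
    The inverse of 7 mod 16 is 7 (since 7·7 = 49 = 3·16 + 1), so t ≡ 7·4 = 28 ≡ 12 (mod 16).
    Then x = 31 + 55·12 = 691, valid modulo lcm(55, 16) = 880: x ≡ 691 (mod 880).
  Combine with x ≡ 3 (mod 9); new modulus lcm = 7920.
    Write x = 691 + 880·t and substitute into x ≡ 3 (mod 9): 880·t ≡ 3 − 691 = -688 (mod 9).
    Reduce coefficients mod 9: 7·t ≡ 5 (mod 9).
    The inverse of 7 mod 9 is 4 (since 7·4 = 28 = 3·9 + 1), so t ≡ 4·5 = 20 ≡ 2 (mod 9).
    Then x = 691 + 880·2 = 2451, valid modulo lcm(880, 9) = 7920: x ≡ 2451 (mod 7920).
Verify against each original: 2451 mod 5 = 1, 2451 mod 11 = 9, 2451 mod 16 = 3, 2451 mod 9 = 3.

x ≡ 2451 (mod 7920).


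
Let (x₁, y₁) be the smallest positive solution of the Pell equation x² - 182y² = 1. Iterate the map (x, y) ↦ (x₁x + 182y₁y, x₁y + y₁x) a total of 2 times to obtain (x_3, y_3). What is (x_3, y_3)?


Step 1: Find the fundamental solution (x₁, y₁) of x² - 182y² = 1.
  Expand √182 as a continued fraction. a₀ = ⌊√182⌋ = 13; iterate m_{k+1} = d_k·a_k − m_k, d_{k+1} = (182 − m_{k+1}²)/d_k, a_{k+1} = ⌊(a₀ + m_{k+1})/d_{k+1}⌋ (starting m₀ = 0, d₀ = 1), with convergents p_k = a_k·p_{k-1} + p_{k-2}, q_k = a_k·q_{k-1} + q_{k-2} (p₋₁ = 1, q₋₁ = 0):
  k = 0: a₀ = 13; p₀/q₀ = 13/1; p₀² − 182·q₀² = 169 − 182 = -13.
  k = 1: m = 13, d = 13, a = ⌊(13 + 13)/13⌋ = 2; p/q = (2·13 + 1)/(2·1 + 0) = 27/2; p² − 182·q² = 729 − 728 = 1.
  The first convergent with p² − 182·q² = 1 gives the fundamental solution (x₁, y₁) = (27, 2).
Step 2: Apply the recurrence (x_{n+1}, y_{n+1}) = (x₁x_n + 182y₁y_n, x₁y_n + y₁x_n) repeatedly.
  From (x_1, y_1) = (27, 2): x_2 = 27·27 + 182·2·2 = 1457; y_2 = 27·2 + 2·27 = 108.
  From (x_2, y_2) = (1457, 108): x_3 = 27·1457 + 182·2·108 = 78651; y_3 = 27·108 + 2·1457 = 5830.
Step 3: Verify x_3² - 182·y_3² = 6185979801 - 6185979800 = 1 (should be 1). ✓

(x_1, y_1) = (27, 2); (x_3, y_3) = (78651, 5830).


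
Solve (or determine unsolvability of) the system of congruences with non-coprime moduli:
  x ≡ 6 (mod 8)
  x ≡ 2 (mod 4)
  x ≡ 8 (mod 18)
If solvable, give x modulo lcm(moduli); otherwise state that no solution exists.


Moduli 8, 4, 18 are not pairwise coprime, so CRT works modulo lcm(m_i) when all pairwise compatibility conditions hold.
Pairwise compatibility: gcd(m_i, m_j) must divide a_i - a_j for every pair.
Merge one congruence at a time:
  Start: x ≡ 6 (mod 8).
  Combine with x ≡ 2 (mod 4): gcd(8, 4) = 4; 2 - 6 = -4, which IS divisible by 4, so compatible.
    Write x = 6 + 8·t and substitute into x ≡ 2 (mod 4): 8·t ≡ 2 − 6 = -4 (mod 4).
    Divide the congruence (and modulus) by g = 4: 2·t ≡ -1 (mod 1).
    Modulo 1 every t works; take t = 0.
    Then x = 6 + 8·0 = 6, valid modulo lcm(8, 4) = 8: x ≡ 6 (mod 8).
  Combine with x ≡ 8 (mod 18): gcd(8, 18) = 2; 8 - 6 = 2, which IS divisible by 2, so compatible.
    Write x = 6 + 8·t and substitute into x ≡ 8 (mod 18): 8·t ≡ 8 − 6 = 2 (mod 18).
    Divide the congruence (and modulus) by g = 2: 4·t ≡ 1 (mod 9).
    The inverse of 4 mod 9 is 7 (since 4·7 = 28 = 3·9 + 1), so t ≡ 7·1 = 7 ≡ 7 (mod 9).
    Then x = 6 + 8·7 = 62, valid modulo lcm(8, 18) = 72: x ≡ 62 (mod 72).
Verify: 62 mod 8 = 6, 62 mod 4 = 2, 62 mod 18 = 8.

x ≡ 62 (mod 72).


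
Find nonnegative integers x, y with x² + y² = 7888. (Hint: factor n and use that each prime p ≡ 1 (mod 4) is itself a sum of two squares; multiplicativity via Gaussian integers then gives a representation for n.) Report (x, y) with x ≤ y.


Step 1: Factor n = 7888 = 2^4 · 17 · 29.
Step 2: Check the mod-4 condition on each prime factor: 2 = 2 (special); 17 ≡ 1 (mod 4), exponent 1; 29 ≡ 1 (mod 4), exponent 1.
All primes ≡ 3 (mod 4) appear to even exponent (or don't appear), so by the two-squares theorem n IS expressible as a sum of two squares.
Step 3: Build a representation. Group n = k² · m with k = 4 and m = 17 · 29 = 493 (a product of primes ≡ 1 (mod 4)); a representation of m scales to one of n via (k·x)² + (k·y)² = k²(x² + y²). Each prime p ≡ 1 (mod 4) is itself a sum of two squares; find a² by testing p − a² for a perfect square:
  17: 17 − 1² = 16 = 4² ⇒ 17 = 1² + 4².
  29: 29 − 1² = 28, 29 − 2² = 25 = 5² ⇒ 29 = 2² + 5².
  Combine using the Brahmagupta–Fibonacci identity (a² + b²)(c² + d²) = (ac − bd)² + (ad + bc)² = (ac + bd)² + (ad − bc)²:
  17 · 29 = 493: from (1² + 4²)(2² + 5²), take (1·2 − 4·5, 1·5 + 4·2) = (2 − 20, 5 + 8) = (-18, 13); dropping signs (only squares matter) gives (18, 13); check 18² + 13² = 324 + 169 = 493 ✓.
  Scale by k = 4: (4·18, 4·13) = (72, 52).
Step 4: Order so x ≤ y and verify: 52² + 72² = 2704 + 5184 = 7888 = n. ✓

n = 7888 = 52² + 72² (one valid representation with x ≤ y).


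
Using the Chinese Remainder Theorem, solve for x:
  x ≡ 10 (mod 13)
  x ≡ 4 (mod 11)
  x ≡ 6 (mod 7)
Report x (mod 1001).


Moduli 13, 11, 7 are pairwise coprime; by CRT there is a unique solution modulo M = 13 · 11 · 7 = 1001.
Solve pairwise, accumulating the modulus:
  Start with x ≡ 10 (mod 13).
  Combine with x ≡ 4 (mod 11): since gcd(13, 11) = 1, we get a unique residue mod 143.
    Write x = 10 + 13·t and substitute into x ≡ 4 (mod 11): 13·t ≡ 4 − 10 = -6 (mod 11).
    Reduce coefficients mod 11: 2·t ≡ 5 (mod 11).
    The inverse of 2 mod 11 is 6 (since 2·6 = 12 = 1·11 + 1), so t ≡ 6·5 = 30 ≡ 8 (mod 11).
    Then x = 10 + 13·8 = 114, valid modulo lcm(13, 11) = 143: x ≡ 114 (mod 143).
  Combine with x ≡ 6 (mod 7): since gcd(143, 7) = 1, we get a unique residue mod 1001.
    Write x = 114 + 143·t and substitute into x ≡ 6 (mod 7): 143·t ≡ 6 − 114 = -108 (mod 7).
    Reduce coefficients mod 7: 3·t ≡ 4 (mod 7).
    The inverse of 3 mod 7 is 5 (since 3·5 = 15 = 2·7 + 1), so t ≡ 5·4 = 20 ≡ 6 (mod 7).
    Then x = 114 + 143·6 = 972, valid modulo lcm(143, 7) = 1001: x ≡ 972 (mod 1001).
Verify: 972 mod 13 = 10 ✓, 972 mod 11 = 4 ✓, 972 mod 7 = 6 ✓.

x ≡ 972 (mod 1001).


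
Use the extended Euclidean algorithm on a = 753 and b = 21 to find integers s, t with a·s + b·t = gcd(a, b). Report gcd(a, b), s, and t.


Euclidean algorithm on (753, 21) — divide until remainder is 0:
  753 = 35 · 21 + 18
  21 = 1 · 18 + 3
  18 = 6 · 3 + 0
gcd(753, 21) = 3.
Track Bezout coefficients alongside the remainders: start with r₀ = 753 = a·1 + b·0 (s = 1, t = 0) and r₁ = 21 = a·0 + b·1 (s = 0, t = 1); each new remainder r_{k+1} = r_{k-1} − q_k·r_k inherits s_{k+1} = s_{k-1} − q_k·s_k, t_{k+1} = t_{k-1} − q_k·t_k, so r_k = a·s_k + b·t_k at every step:
  q = 35: r = 18, s = 1 − 35·0 = 1, t = 0 − 35·1 = -35  (check: 753·1 + 21·(-35) = 18)
  q = 1: r = 3, s = 0 − 1·1 = -1, t = 1 − 1·(-35) = 36  (check: 753·(-1) + 21·36 = 3)
The row with r = 3 (the gcd) gives the Bezout coefficients s = -1, t = 36.
Result: 753 · (-1) + 21 · (36) = 3.

gcd(753, 21) = 3; s = -1, t = 36 (check: 753·(-1) + 21·36 = 3).


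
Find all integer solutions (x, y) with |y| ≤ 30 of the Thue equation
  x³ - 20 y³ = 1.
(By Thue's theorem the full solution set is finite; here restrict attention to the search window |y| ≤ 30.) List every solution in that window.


The equation is x³ - 20y³ = 1. For fixed y, x³ = 20·y³ + 1, so a solution requires the RHS to be a perfect cube.
Strategy: iterate y from -30 to 30, compute RHS = 20·y³ + 1, and check whether it is a (positive or negative) perfect cube.
Check small values of y:
  y = 0: RHS = 1 = (1)³ ⇒ x = 1 works.
  y = 1: RHS = 21 is not a perfect cube.
  y = -1: RHS = -19 is not a perfect cube.
  y = 2: RHS = 161 is not a perfect cube.
  y = -2: RHS = -159 is not a perfect cube.
  y = 3: RHS = 541 is not a perfect cube.
  y = -3: RHS = -539 is not a perfect cube.
Continuing, at y = -7: RHS = -6859 = (-19)³ ⇒ x = -19 works.
Searching the remaining y in |y| ≤ 30 finds no further solutions.
Collected solutions: (1, 0), (-19, -7).

Solutions (with |y| ≤ 30): (1, 0), (-19, -7).


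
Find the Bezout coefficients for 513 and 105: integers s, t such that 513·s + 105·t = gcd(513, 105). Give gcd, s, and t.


Euclidean algorithm on (513, 105) — divide until remainder is 0:
  513 = 4 · 105 + 93
  105 = 1 · 93 + 12
  93 = 7 · 12 + 9
  12 = 1 · 9 + 3
  9 = 3 · 3 + 0
gcd(513, 105) = 3.
Track Bezout coefficients alongside the remainders: start with r₀ = 513 = a·1 + b·0 (s = 1, t = 0) and r₁ = 105 = a·0 + b·1 (s = 0, t = 1); each new remainder r_{k+1} = r_{k-1} − q_k·r_k inherits s_{k+1} = s_{k-1} − q_k·s_k, t_{k+1} = t_{k-1} − q_k·t_k, so r_k = a·s_k + b·t_k at every step:
  q = 4: r = 93, s = 1 − 4·0 = 1, t = 0 − 4·1 = -4  (check: 513·1 + 105·(-4) = 93)
  q = 1: r = 12, s = 0 − 1·1 = -1, t = 1 − 1·(-4) = 5  (check: 513·(-1) + 105·5 = 12)
  q = 7: r = 9, s = 1 − 7·(-1) = 8, t = -4 − 7·5 = -39  (check: 513·8 + 105·(-39) = 9)
  q = 1: r = 3, s = -1 − 1·8 = -9, t = 5 − 1·(-39) = 44  (check: 513·(-9) + 105·44 = 3)
The row with r = 3 (the gcd) gives the Bezout coefficients s = -9, t = 44.
Result: 513 · (-9) + 105 · (44) = 3.

gcd(513, 105) = 3; s = -9, t = 44 (check: 513·(-9) + 105·44 = 3).


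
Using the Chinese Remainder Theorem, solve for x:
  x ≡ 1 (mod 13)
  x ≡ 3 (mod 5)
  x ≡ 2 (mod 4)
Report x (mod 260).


Moduli 13, 5, 4 are pairwise coprime; by CRT there is a unique solution modulo M = 13 · 5 · 4 = 260.
Solve pairwise, accumulating the modulus:
  Start with x ≡ 1 (mod 13).
  Combine with x ≡ 3 (mod 5): since gcd(13, 5) = 1, we get a unique residue mod 65.
    Write x = 1 + 13·t and substitute into x ≡ 3 (mod 5): 13·t ≡ 3 − 1 = 2 (mod 5).
    Reduce coefficients mod 5: 3·t ≡ 2 (mod 5).
    The inverse of 3 mod 5 is 2 (since 3·2 = 6 = 1·5 + 1), so t ≡ 2·2 = 4 ≡ 4 (mod 5).
    Then x = 1 + 13·4 = 53, valid modulo lcm(13, 5) = 65: x ≡ 53 (mod 65).
  Combine with x ≡ 2 (mod 4): since gcd(65, 4) = 1, we get a unique residue mod 260.
    Write x = 53 + 65·t and substitute into x ≡ 2 (mod 4): 65·t ≡ 2 − 53 = -51 (mod 4).
    Reduce coefficients mod 4: 1·t ≡ 1 (mod 4).
    So t ≡ 1 (mod 4).
    Then x = 53 + 65·1 = 118, valid modulo lcm(65, 4) = 260: x ≡ 118 (mod 260).
Verify: 118 mod 13 = 1 ✓, 118 mod 5 = 3 ✓, 118 mod 4 = 2 ✓.

x ≡ 118 (mod 260).


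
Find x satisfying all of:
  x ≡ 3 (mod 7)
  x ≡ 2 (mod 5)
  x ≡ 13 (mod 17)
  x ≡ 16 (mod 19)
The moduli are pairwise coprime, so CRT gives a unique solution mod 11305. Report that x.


Product of moduli M = 7 · 5 · 17 · 19 = 11305.
Merge one congruence at a time:
  Start: x ≡ 3 (mod 7).
  Combine with x ≡ 2 (mod 5); new modulus lcm = 35.
    Write x = 3 + 7·t and substitute into x ≡ 2 (mod 5): 7·t ≡ 2 − 3 = -1 (mod 5).
    Reduce coefficients mod 5: 2·t ≡ 4 (mod 5).
    The inverse of 2 mod 5 is 3 (since 2·3 = 6 = 1·5 + 1), so t ≡ 3·4 = 12 ≡ 2 (mod 5).
    Then x = 3 + 7·2 = 17, valid modulo lcm(7, 5) = 35: x ≡ 17 (mod 35).
  Combine with x ≡ 13 (mod 17); new modulus lcm = 595.
    Write x = 17 + 35·t and substitute into x ≡ 13 (mod 17): 35·t ≡ 13 − 17 = -4 (mod 17).
    Reduce coefficients mod 17: 1·t ≡ 13 (mod 17).
    So t ≡ 13 (mod 17).
    Then x = 17 + 35·13 = 472, valid modulo lcm(35, 17) = 595: x ≡ 472 (mod 595).
  Combine with x ≡ 16 (mod 19); new modulus lcm = 11305.
    Write x = 472 + 595·t and substitute into x ≡ 16 (mod 19): 595·t ≡ 16 − 472 = -456 (mod 19).
    Reduce coefficients mod 19: 6·t ≡ 0 (mod 19).
    The inverse of 6 mod 19 is 16 (since 6·16 = 96 = 5·19 + 1), so t ≡ 16·0 = 0 ≡ 0 (mod 19).
    Then x = 472 + 595·0 = 472, valid modulo lcm(595, 19) = 11305: x ≡ 472 (mod 11305).
Verify against each original: 472 mod 7 = 3, 472 mod 5 = 2, 472 mod 17 = 13, 472 mod 19 = 16.

x ≡ 472 (mod 11305).


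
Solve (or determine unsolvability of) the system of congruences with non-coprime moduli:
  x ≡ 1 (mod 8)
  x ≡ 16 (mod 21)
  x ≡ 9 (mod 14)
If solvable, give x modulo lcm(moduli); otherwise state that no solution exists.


Moduli 8, 21, 14 are not pairwise coprime, so CRT works modulo lcm(m_i) when all pairwise compatibility conditions hold.
Pairwise compatibility: gcd(m_i, m_j) must divide a_i - a_j for every pair.
Merge one congruence at a time:
  Start: x ≡ 1 (mod 8).
  Combine with x ≡ 16 (mod 21): gcd(8, 21) = 1; 16 - 1 = 15, which IS divisible by 1, so compatible.
    Write x = 1 + 8·t and substitute into x ≡ 16 (mod 21): 8·t ≡ 16 − 1 = 15 (mod 21).
    The inverse of 8 mod 21 is 8 (since 8·8 = 64 = 3·21 + 1), so t ≡ 8·15 = 120 ≡ 15 (mod 21).
    Then x = 1 + 8·15 = 121, valid modulo lcm(8, 21) = 168: x ≡ 121 (mod 168).
  Combine with x ≡ 9 (mod 14): gcd(168, 14) = 14; 9 - 121 = -112, which IS divisible by 14, so compatible.
    Write x = 121 + 168·t and substitute into x ≡ 9 (mod 14): 168·t ≡ 9 − 121 = -112 (mod 14).
    Divide the congruence (and modulus) by g = 14: 12·t ≡ -8 (mod 1).
    Modulo 1 every t works; take t = 0.
    Then x = 121 + 168·0 = 121, valid modulo lcm(168, 14) = 168: x ≡ 121 (mod 168).
Verify: 121 mod 8 = 1, 121 mod 21 = 16, 121 mod 14 = 9.

x ≡ 121 (mod 168).


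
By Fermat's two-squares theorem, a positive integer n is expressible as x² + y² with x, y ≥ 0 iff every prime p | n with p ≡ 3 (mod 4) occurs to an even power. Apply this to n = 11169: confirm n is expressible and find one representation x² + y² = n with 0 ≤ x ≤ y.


Step 1: Factor n = 11169 = 3^2 · 17 · 73.
Step 2: Check the mod-4 condition on each prime factor: 3 ≡ 3 (mod 4), exponent 2 (must be even); 17 ≡ 1 (mod 4), exponent 1; 73 ≡ 1 (mod 4), exponent 1.
All primes ≡ 3 (mod 4) appear to even exponent (or don't appear), so by the two-squares theorem n IS expressible as a sum of two squares.
Step 3: Build a representation. Group n = k² · m with k = 3 and m = 17 · 73 = 1241 (a product of primes ≡ 1 (mod 4)); a representation of m scales to one of n via (k·x)² + (k·y)² = k²(x² + y²). Each prime p ≡ 1 (mod 4) is itself a sum of two squares; find a² by testing p − a² for a perfect square:
  17: 17 − 1² = 16 = 4² ⇒ 17 = 1² + 4².
  73: 73 − 1² = 72, 73 − 2² = 69, 73 − 3² = 64 = 8² ⇒ 73 = 3² + 8².
  Combine using the Brahmagupta–Fibonacci identity (a² + b²)(c² + d²) = (ac − bd)² + (ad + bc)² = (ac + bd)² + (ad − bc)²:
  17 · 73 = 1241: from (1² + 4²)(3² + 8²), take (1·3 − 4·8, 1·8 + 4·3) = (3 − 32, 8 + 12) = (-29, 20); dropping signs (only squares matter) gives (29, 20); check 29² + 20² = 841 + 400 = 1241 ✓.
  Scale by k = 3: (3·29, 3·20) = (87, 60).
Step 4: Order so x ≤ y and verify: 60² + 87² = 3600 + 7569 = 11169 = n. ✓

n = 11169 = 60² + 87² (one valid representation with x ≤ y).


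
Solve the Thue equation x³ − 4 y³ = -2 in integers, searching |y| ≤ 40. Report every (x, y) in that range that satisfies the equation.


The equation is x³ - 4y³ = -2. For fixed y, x³ = 4·y³ − 2, so a solution requires the RHS to be a perfect cube.
Strategy: iterate y from -40 to 40, compute RHS = 4·y³ − 2, and check whether it is a (positive or negative) perfect cube.
Check small values of y:
  y = 0: RHS = -2 is not a perfect cube.
  y = 1: RHS = 2 is not a perfect cube.
  y = -1: RHS = -6 is not a perfect cube.
  y = 2: RHS = 30 is not a perfect cube.
  y = -2: RHS = -34 is not a perfect cube.
  y = 3: RHS = 106 is not a perfect cube.
  y = -3: RHS = -110 is not a perfect cube.
Continuing the search up to |y| = 40 finds no solutions either.
No (x, y) in the scanned range satisfies the equation.

No integer solutions with |y| ≤ 40.


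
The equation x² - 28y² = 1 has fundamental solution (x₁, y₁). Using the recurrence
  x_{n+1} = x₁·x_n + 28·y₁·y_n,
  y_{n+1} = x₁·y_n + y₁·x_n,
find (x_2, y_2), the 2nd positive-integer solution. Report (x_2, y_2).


Step 1: Find the fundamental solution (x₁, y₁) of x² - 28y² = 1.
  Expand √28 as a continued fraction. a₀ = ⌊√28⌋ = 5; iterate m_{k+1} = d_k·a_k − m_k, d_{k+1} = (28 − m_{k+1}²)/d_k, a_{k+1} = ⌊(a₀ + m_{k+1})/d_{k+1}⌋ (starting m₀ = 0, d₀ = 1), with convergents p_k = a_k·p_{k-1} + p_{k-2}, q_k = a_k·q_{k-1} + q_{k-2} (p₋₁ = 1, q₋₁ = 0):
  k = 0: a₀ = 5; p₀/q₀ = 5/1; p₀² − 28·q₀² = 25 − 28 = -3.
  k = 1: m = 5, d = 3, a = ⌊(5 + 5)/3⌋ = 3; p/q = (3·5 + 1)/(3·1 + 0) = 16/3; p² − 28·q² = 256 − 252 = 4.
  k = 2: m = 4, d = 4, a = ⌊(5 + 4)/4⌋ = 2; p/q = (2·16 + 5)/(2·3 + 1) = 37/7; p² − 28·q² = 1369 − 1372 = -3.
  k = 3: m = 4, d = 3, a = ⌊(5 + 4)/3⌋ = 3; p/q = (3·37 + 16)/(3·7 + 3) = 127/24; p² − 28·q² = 16129 − 16128 = 1.
  The first convergent with p² − 28·q² = 1 gives the fundamental solution (x₁, y₁) = (127, 24).
Step 2: Apply the recurrence (x_{n+1}, y_{n+1}) = (x₁x_n + 28y₁y_n, x₁y_n + y₁x_n) repeatedly.
  From (x_1, y_1) = (127, 24): x_2 = 127·127 + 28·24·24 = 32257; y_2 = 127·24 + 24·127 = 6096.
Step 3: Verify x_2² - 28·y_2² = 1040514049 - 1040514048 = 1 (should be 1). ✓

(x_1, y_1) = (127, 24); (x_2, y_2) = (32257, 6096).


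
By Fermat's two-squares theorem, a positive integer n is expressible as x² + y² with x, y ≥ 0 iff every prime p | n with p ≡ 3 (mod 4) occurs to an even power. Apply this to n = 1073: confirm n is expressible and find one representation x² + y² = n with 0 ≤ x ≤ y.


Step 1: Factor n = 1073 = 29 · 37.
Step 2: Check the mod-4 condition on each prime factor: 29 ≡ 1 (mod 4), exponent 1; 37 ≡ 1 (mod 4), exponent 1.
All primes ≡ 3 (mod 4) appear to even exponent (or don't appear), so by the two-squares theorem n IS expressible as a sum of two squares.
Step 3: Build a representation. Here n = 29 · 37 is a product of primes ≡ 1 (mod 4). Each prime p ≡ 1 (mod 4) is itself a sum of two squares; find a² by testing p − a² for a perfect square:
  29: 29 − 1² = 28, 29 − 2² = 25 = 5² ⇒ 29 = 2² + 5².
  37: 37 − 1² = 36 = 6² ⇒ 37 = 1² + 6².
  Combine using the Brahmagupta–Fibonacci identity (a² + b²)(c² + d²) = (ac − bd)² + (ad + bc)² = (ac + bd)² + (ad − bc)²:
  29 · 37 = 1073: from (2² + 5²)(1² + 6²), take (2·1 − 5·6, 2·6 + 5·1) = (2 − 30, 12 + 5) = (-28, 17); dropping signs (only squares matter) gives (28, 17); check 28² + 17² = 784 + 289 = 1073 ✓.
Step 4: Order so x ≤ y and verify: 17² + 28² = 289 + 784 = 1073 = n. ✓

n = 1073 = 17² + 28² (one valid representation with x ≤ y).


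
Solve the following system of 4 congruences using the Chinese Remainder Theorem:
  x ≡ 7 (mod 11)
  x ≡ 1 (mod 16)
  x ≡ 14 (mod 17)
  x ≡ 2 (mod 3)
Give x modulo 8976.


Product of moduli M = 11 · 16 · 17 · 3 = 8976.
Merge one congruence at a time:
  Start: x ≡ 7 (mod 11).
  Combine with x ≡ 1 (mod 16); new modulus lcm = 176.
    Write x = 7 + 11·t and substitute into x ≡ 1 (mod 16): 11·t ≡ 1 − 7 = -6 (mod 16).
    Reduce coefficients mod 16: 11·t ≡ 10 (mod 16).
    The inverse of 11 mod 16 is 3 (since 11·3 = 33 = 2·16 + 1), so t ≡ 3·10 = 30 ≡ 14 (mod 16).
    Then x = 7 + 11·14 = 161, valid modulo lcm(11, 16) = 176: x ≡ 161 (mod 176).
  Combine with x ≡ 14 (mod 17); new modulus lcm = 2992.
    Write x = 161 + 176·t and substitute into x ≡ 14 (mod 17): 176·t ≡ 14 − 161 = -147 (mod 17).
    Reduce coefficients mod 17: 6·t ≡ 6 (mod 17).
    The inverse of 6 mod 17 is 3 (since 6·3 = 18 = 1·17 + 1), so t ≡ 3·6 = 18 ≡ 1 (mod 17).
    Then x = 161 + 176·1 = 337, valid modulo lcm(176, 17) = 2992: x ≡ 337 (mod 2992).
  Combine with x ≡ 2 (mod 3); new modulus lcm = 8976.
    Write x = 337 + 2992·t and substitute into x ≡ 2 (mod 3): 2992·t ≡ 2 − 337 = -335 (mod 3).
    Reduce coefficients mod 3: 1·t ≡ 1 (mod 3).
    So t ≡ 1 (mod 3).
    Then x = 337 + 2992·1 = 3329, valid modulo lcm(2992, 3) = 8976: x ≡ 3329 (mod 8976).
Verify against each original: 3329 mod 11 = 7, 3329 mod 16 = 1, 3329 mod 17 = 14, 3329 mod 3 = 2.

x ≡ 3329 (mod 8976).


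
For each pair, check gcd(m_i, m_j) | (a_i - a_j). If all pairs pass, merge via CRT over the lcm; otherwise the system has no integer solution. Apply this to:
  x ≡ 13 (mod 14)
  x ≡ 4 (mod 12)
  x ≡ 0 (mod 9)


Moduli 14, 12, 9 are not pairwise coprime, so CRT works modulo lcm(m_i) when all pairwise compatibility conditions hold.
Pairwise compatibility: gcd(m_i, m_j) must divide a_i - a_j for every pair.
Merge one congruence at a time:
  Start: x ≡ 13 (mod 14).
  Combine with x ≡ 4 (mod 12): gcd(14, 12) = 2, and 4 - 13 = -9 is NOT divisible by 2.
    ⇒ system is inconsistent (no integer solution).

No solution (the system is inconsistent).


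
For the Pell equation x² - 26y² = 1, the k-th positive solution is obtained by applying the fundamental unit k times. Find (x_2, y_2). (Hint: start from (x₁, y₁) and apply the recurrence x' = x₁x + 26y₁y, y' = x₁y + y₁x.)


Step 1: Find the fundamental solution (x₁, y₁) of x² - 26y² = 1.
  Expand √26 as a continued fraction. a₀ = ⌊√26⌋ = 5; iterate m_{k+1} = d_k·a_k − m_k, d_{k+1} = (26 − m_{k+1}²)/d_k, a_{k+1} = ⌊(a₀ + m_{k+1})/d_{k+1}⌋ (starting m₀ = 0, d₀ = 1), with convergents p_k = a_k·p_{k-1} + p_{k-2}, q_k = a_k·q_{k-1} + q_{k-2} (p₋₁ = 1, q₋₁ = 0):
  k = 0: a₀ = 5; p₀/q₀ = 5/1; p₀² − 26·q₀² = 25 − 26 = -1.
  k = 1: m = 5, d = 1, a = ⌊(5 + 5)/1⌋ = 10; p/q = (10·5 + 1)/(10·1 + 0) = 51/10; p² − 26·q² = 2601 − 2600 = 1.
  The first convergent with p² − 26·q² = 1 gives the fundamental solution (x₁, y₁) = (51, 10).
Step 2: Apply the recurrence (x_{n+1}, y_{n+1}) = (x₁x_n + 26y₁y_n, x₁y_n + y₁x_n) repeatedly.
  From (x_1, y_1) = (51, 10): x_2 = 51·51 + 26·10·10 = 5201; y_2 = 51·10 + 10·51 = 1020.
Step 3: Verify x_2² - 26·y_2² = 27050401 - 27050400 = 1 (should be 1). ✓

(x_1, y_1) = (51, 10); (x_2, y_2) = (5201, 1020).


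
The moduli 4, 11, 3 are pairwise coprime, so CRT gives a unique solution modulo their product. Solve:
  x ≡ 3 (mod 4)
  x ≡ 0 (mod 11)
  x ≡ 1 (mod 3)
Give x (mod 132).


Moduli 4, 11, 3 are pairwise coprime; by CRT there is a unique solution modulo M = 4 · 11 · 3 = 132.
Solve pairwise, accumulating the modulus:
  Start with x ≡ 3 (mod 4).
  Combine with x ≡ 0 (mod 11): since gcd(4, 11) = 1, we get a unique residue mod 44.
    Write x = 3 + 4·t and substitute into x ≡ 0 (mod 11): 4·t ≡ 0 − 3 = -3 (mod 11).
    Reduce coefficients mod 11: 4·t ≡ 8 (mod 11).
    The inverse of 4 mod 11 is 3 (since 4·3 = 12 = 1·11 + 1), so t ≡ 3·8 = 24 ≡ 2 (mod 11).
    Then x = 3 + 4·2 = 11, valid modulo lcm(4, 11) = 44: x ≡ 11 (mod 44).
  Combine with x ≡ 1 (mod 3): since gcd(44, 3) = 1, we get a unique residue mod 132.
    Write x = 11 + 44·t and substitute into x ≡ 1 (mod 3): 44·t ≡ 1 − 11 = -10 (mod 3).
    Reduce coefficients mod 3: 2·t ≡ 2 (mod 3).
    The inverse of 2 mod 3 is 2 (since 2·2 = 4 = 1·3 + 1), so t ≡ 2·2 = 4 ≡ 1 (mod 3).
    Then x = 11 + 44·1 = 55, valid modulo lcm(44, 3) = 132: x ≡ 55 (mod 132).
Verify: 55 mod 4 = 3 ✓, 55 mod 11 = 0 ✓, 55 mod 3 = 1 ✓.

x ≡ 55 (mod 132).


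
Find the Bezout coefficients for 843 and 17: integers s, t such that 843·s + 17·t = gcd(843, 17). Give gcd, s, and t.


Euclidean algorithm on (843, 17) — divide until remainder is 0:
  843 = 49 · 17 + 10
  17 = 1 · 10 + 7
  10 = 1 · 7 + 3
  7 = 2 · 3 + 1
  3 = 3 · 1 + 0
gcd(843, 17) = 1.
Track Bezout coefficients alongside the remainders: start with r₀ = 843 = a·1 + b·0 (s = 1, t = 0) and r₁ = 17 = a·0 + b·1 (s = 0, t = 1); each new remainder r_{k+1} = r_{k-1} − q_k·r_k inherits s_{k+1} = s_{k-1} − q_k·s_k, t_{k+1} = t_{k-1} − q_k·t_k, so r_k = a·s_k + b·t_k at every step:
  q = 49: r = 10, s = 1 − 49·0 = 1, t = 0 − 49·1 = -49  (check: 843·1 + 17·(-49) = 10)
  q = 1: r = 7, s = 0 − 1·1 = -1, t = 1 − 1·(-49) = 50  (check: 843·(-1) + 17·50 = 7)
  q = 1: r = 3, s = 1 − 1·(-1) = 2, t = -49 − 1·50 = -99  (check: 843·2 + 17·(-99) = 3)
  q = 2: r = 1, s = -1 − 2·2 = -5, t = 50 − 2·(-99) = 248  (check: 843·(-5) + 17·248 = 1)
The row with r = 1 (the gcd) gives the Bezout coefficients s = -5, t = 248.
Result: 843 · (-5) + 17 · (248) = 1.

gcd(843, 17) = 1; s = -5, t = 248 (check: 843·(-5) + 17·248 = 1).


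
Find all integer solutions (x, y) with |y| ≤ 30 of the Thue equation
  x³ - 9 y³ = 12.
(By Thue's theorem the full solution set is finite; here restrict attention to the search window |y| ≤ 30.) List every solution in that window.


The equation is x³ - 9y³ = 12. For fixed y, x³ = 9·y³ + 12, so a solution requires the RHS to be a perfect cube.
Strategy: iterate y from -30 to 30, compute RHS = 9·y³ + 12, and check whether it is a (positive or negative) perfect cube.
Check small values of y:
  y = 0: RHS = 12 is not a perfect cube.
  y = 1: RHS = 21 is not a perfect cube.
  y = -1: RHS = 3 is not a perfect cube.
  y = 2: RHS = 84 is not a perfect cube.
  y = -2: RHS = -60 is not a perfect cube.
  y = 3: RHS = 255 is not a perfect cube.
  y = -3: RHS = -231 is not a perfect cube.
Continuing the search up to |y| = 30 finds no solutions either.
No (x, y) in the scanned range satisfies the equation.

No integer solutions with |y| ≤ 30.


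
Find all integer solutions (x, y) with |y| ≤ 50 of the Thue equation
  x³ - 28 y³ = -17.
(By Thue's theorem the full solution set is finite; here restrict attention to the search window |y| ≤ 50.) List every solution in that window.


The equation is x³ - 28y³ = -17. For fixed y, x³ = 28·y³ − 17, so a solution requires the RHS to be a perfect cube.
Strategy: iterate y from -50 to 50, compute RHS = 28·y³ − 17, and check whether it is a (positive or negative) perfect cube.
Check small values of y:
  y = 0: RHS = -17 is not a perfect cube.
  y = 1: RHS = 11 is not a perfect cube.
  y = -1: RHS = -45 is not a perfect cube.
  y = 2: RHS = 207 is not a perfect cube.
  y = -2: RHS = -241 is not a perfect cube.
  y = 3: RHS = 739 is not a perfect cube.
  y = -3: RHS = -773 is not a perfect cube.
Continuing the search up to |y| = 50 finds no solutions either.
No (x, y) in the scanned range satisfies the equation.

No integer solutions with |y| ≤ 50.


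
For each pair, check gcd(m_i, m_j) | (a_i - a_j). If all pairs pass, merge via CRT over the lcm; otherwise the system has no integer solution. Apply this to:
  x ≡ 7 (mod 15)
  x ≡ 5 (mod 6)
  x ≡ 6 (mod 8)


Moduli 15, 6, 8 are not pairwise coprime, so CRT works modulo lcm(m_i) when all pairwise compatibility conditions hold.
Pairwise compatibility: gcd(m_i, m_j) must divide a_i - a_j for every pair.
Merge one congruence at a time:
  Start: x ≡ 7 (mod 15).
  Combine with x ≡ 5 (mod 6): gcd(15, 6) = 3, and 5 - 7 = -2 is NOT divisible by 3.
    ⇒ system is inconsistent (no integer solution).

No solution (the system is inconsistent).


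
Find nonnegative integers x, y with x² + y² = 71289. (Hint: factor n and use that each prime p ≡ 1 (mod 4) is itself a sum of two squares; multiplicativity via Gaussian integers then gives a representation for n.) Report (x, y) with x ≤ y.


Step 1: Factor n = 71289 = 3^2 · 89^2.
Step 2: Check the mod-4 condition on each prime factor: 3 ≡ 3 (mod 4), exponent 2 (must be even); 89 ≡ 1 (mod 4), exponent 2.
All primes ≡ 3 (mod 4) appear to even exponent (or don't appear), so by the two-squares theorem n IS expressible as a sum of two squares.
Step 3: Build a representation. Group n = k² · m with k = 3 and m = 89 · 89 = 7921 (a product of primes ≡ 1 (mod 4)); a representation of m scales to one of n via (k·x)² + (k·y)² = k²(x² + y²). Each prime p ≡ 1 (mod 4) is itself a sum of two squares; find a² by testing p − a² for a perfect square:
  89: 89 − 1² = 88, 89 − 2² = 85, 89 − 3² = 80, 89 − 4² = 73, 89 − 5² = 64 = 8² ⇒ 89 = 5² + 8².
  Combine using the Brahmagupta–Fibonacci identity (a² + b²)(c² + d²) = (ac − bd)² + (ad + bc)² = (ac + bd)² + (ad − bc)²:
  89 · 89 = 7921: from (5² + 8²)(5² + 8²), take (5·5 − 8·8, 5·8 + 8·5) = (25 − 64, 40 + 40) = (-39, 80); dropping signs (only squares matter) gives (39, 80); check 39² + 80² = 1521 + 6400 = 7921 ✓.
  Scale by k = 3: (3·39, 3·80) = (117, 240).
Step 4: Order so x ≤ y and verify: 117² + 240² = 13689 + 57600 = 71289 = n. ✓

n = 71289 = 117² + 240² (one valid representation with x ≤ y).
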